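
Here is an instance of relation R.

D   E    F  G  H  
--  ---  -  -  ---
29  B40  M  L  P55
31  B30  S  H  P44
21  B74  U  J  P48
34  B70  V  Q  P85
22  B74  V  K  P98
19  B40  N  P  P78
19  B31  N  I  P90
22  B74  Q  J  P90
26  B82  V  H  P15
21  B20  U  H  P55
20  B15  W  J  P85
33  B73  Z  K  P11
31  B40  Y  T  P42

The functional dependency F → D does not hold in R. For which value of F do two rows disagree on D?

F=M: 1 row → D = 29 ✓
F=S: 1 row → D = 31 ✓
F=U: 2 rows → D = 21, 21 ✓
F=V: 3 rows → D takes values {34, 22, 26} — violation
F=N: 2 rows → D = 19, 19 ✓
F=Q: 1 row → D = 22 ✓
F=W: 1 row → D = 20 ✓
F=Z: 1 row → D = 33 ✓
F=Y: 1 row → D = 31 ✓
The only F value with inconsistent D is F=V.

V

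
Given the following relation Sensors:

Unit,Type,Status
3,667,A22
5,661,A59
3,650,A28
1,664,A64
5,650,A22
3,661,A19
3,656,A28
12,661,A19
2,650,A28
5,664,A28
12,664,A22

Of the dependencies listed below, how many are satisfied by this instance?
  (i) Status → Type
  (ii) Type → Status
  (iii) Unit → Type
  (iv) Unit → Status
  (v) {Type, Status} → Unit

0

(i) Status → Type: Status=A22: 3 rows → Type takes values {667, 650, 664} — violation; Status=A28: 4 rows → Type takes values {650, 656, 664} — violation — fails.
(ii) Type → Status: Type=661: 3 rows → Status takes values {A59, A19} — violation; Type=650: 3 rows → Status takes values {A28, A22} — violation; Type=664: 3 rows → Status takes values {A64, A28, A22} — violation — fails.
(iii) Unit → Type: Unit=3: 4 rows → Type takes values {667, 650, 661, 656} — violation; Unit=5: 3 rows → Type takes values {661, 650, 664} — violation; Unit=12: 2 rows → Type takes values {661, 664} — violation — fails.
(iv) Unit → Status: Unit=3: 4 rows → Status takes values {A22, A28, A19} — violation; Unit=5: 3 rows → Status takes values {A59, A22, A28} — violation; Unit=12: 2 rows → Status takes values {A19, A22} — violation — fails.
(v) {Type, Status} → Unit: (Type=650, Status=A28): 2 rows → Unit takes values {3, 2} — violation; (Type=661, Status=A19): 2 rows → Unit takes values {3, 12} — violation — fails.
None of the 5 dependencies hold.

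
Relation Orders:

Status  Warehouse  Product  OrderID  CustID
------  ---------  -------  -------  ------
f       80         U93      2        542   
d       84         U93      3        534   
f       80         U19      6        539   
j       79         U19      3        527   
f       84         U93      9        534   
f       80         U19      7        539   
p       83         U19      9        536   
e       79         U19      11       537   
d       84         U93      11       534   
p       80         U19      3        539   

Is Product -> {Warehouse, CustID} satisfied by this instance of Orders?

Product=U93: 4 rows → {Warehouse,CustID} takes values {(80, 542), (84, 534)} — violation
Product=U19: 6 rows → {Warehouse,CustID} takes values {(80, 539), (79, 527), (83, 536), (79, 537)} — violation
Two rows agree on Product but differ on {Warehouse, CustID}, so Product -> {Warehouse, CustID} does not hold.

No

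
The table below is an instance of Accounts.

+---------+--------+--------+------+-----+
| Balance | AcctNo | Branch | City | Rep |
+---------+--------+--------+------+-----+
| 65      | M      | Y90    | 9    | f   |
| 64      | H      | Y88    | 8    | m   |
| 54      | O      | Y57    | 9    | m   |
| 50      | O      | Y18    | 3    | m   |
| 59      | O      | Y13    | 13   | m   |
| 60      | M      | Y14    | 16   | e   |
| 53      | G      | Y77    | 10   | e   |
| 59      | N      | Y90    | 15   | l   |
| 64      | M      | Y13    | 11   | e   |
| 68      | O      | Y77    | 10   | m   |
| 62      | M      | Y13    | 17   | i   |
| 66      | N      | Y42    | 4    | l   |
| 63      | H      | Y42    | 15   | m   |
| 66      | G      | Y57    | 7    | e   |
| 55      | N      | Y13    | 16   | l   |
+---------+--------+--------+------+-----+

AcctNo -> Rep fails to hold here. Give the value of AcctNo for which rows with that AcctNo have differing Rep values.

AcctNo=M: 4 rows → Rep takes values {f, e, i} — violation
AcctNo=H: 2 rows → Rep = m, m ✓
AcctNo=O: 4 rows → Rep = m, m, m, m ✓
AcctNo=G: 2 rows → Rep = e, e ✓
AcctNo=N: 3 rows → Rep = l, l, l ✓
The only AcctNo value with inconsistent Rep is AcctNo=M.

M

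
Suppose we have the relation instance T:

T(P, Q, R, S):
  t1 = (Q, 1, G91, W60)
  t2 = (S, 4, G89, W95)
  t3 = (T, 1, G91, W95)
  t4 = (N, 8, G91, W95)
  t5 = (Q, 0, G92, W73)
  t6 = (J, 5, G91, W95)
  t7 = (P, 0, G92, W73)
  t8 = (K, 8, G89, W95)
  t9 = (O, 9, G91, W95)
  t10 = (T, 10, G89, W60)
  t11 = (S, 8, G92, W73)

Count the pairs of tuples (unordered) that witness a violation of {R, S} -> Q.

(R=G89, S=W95): violating pairs (2,8) — 1 pair.
(R=G91, S=W95): violating pairs (3,4), (3,6), (3,9), (4,6), (4,9), (6,9) — 6 pairs.
(R=G92, S=W73): violating pairs (5,11), (7,11) — 2 pairs.

9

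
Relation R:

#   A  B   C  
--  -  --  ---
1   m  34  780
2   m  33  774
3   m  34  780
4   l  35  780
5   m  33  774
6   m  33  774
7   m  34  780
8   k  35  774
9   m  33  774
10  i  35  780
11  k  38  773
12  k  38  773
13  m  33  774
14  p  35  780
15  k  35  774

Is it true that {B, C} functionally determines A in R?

No

(B=34, C=780): rows 1, 3, 7 → A = m, m, m ✓
(B=33, C=774): rows 2, 5, 6, 9, 13 → A = m, m, m, m, m ✓
(B=35, C=780): rows 4, 10, 14 → A takes values {l, i, p} — violation
(B=35, C=774): rows 8, 15 → A = k, k ✓
(B=38, C=773): rows 11, 12 → A = k, k ✓
Two rows agree on {B, C} but differ on A, so {B, C} → A does not hold.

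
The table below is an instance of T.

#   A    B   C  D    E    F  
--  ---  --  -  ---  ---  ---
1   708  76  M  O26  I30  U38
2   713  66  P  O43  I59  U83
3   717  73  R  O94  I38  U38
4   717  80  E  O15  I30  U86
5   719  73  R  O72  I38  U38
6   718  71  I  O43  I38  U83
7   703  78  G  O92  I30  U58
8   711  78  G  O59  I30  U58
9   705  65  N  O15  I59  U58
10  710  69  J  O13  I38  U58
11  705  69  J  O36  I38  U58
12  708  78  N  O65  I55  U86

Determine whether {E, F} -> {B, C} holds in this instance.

(E=I30, F=U38): row 1 → {B,C} = (76, M) ✓
(E=I59, F=U83): row 2 → {B,C} = (66, P) ✓
(E=I38, F=U38): rows 3, 5 → {B,C} = (73, R), (73, R) ✓
(E=I30, F=U86): row 4 → {B,C} = (80, E) ✓
(E=I38, F=U83): row 6 → {B,C} = (71, I) ✓
(E=I30, F=U58): rows 7, 8 → {B,C} = (78, G), (78, G) ✓
(E=I59, F=U58): row 9 → {B,C} = (65, N) ✓
(E=I38, F=U58): rows 10, 11 → {B,C} = (69, J), (69, J) ✓
(E=I55, F=U86): row 12 → {B,C} = (78, N) ✓
Every {E, F} value is associated with a single {B, C} value, so {E, F} -> {B, C} holds.

Yes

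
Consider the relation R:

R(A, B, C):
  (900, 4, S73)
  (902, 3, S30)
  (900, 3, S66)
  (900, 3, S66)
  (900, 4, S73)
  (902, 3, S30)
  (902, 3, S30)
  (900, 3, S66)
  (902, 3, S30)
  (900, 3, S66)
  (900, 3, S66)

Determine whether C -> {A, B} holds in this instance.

C=S73: 2 rows → {A,B} = (900, 4), (900, 4) ✓
C=S30: 4 rows → {A,B} = (902, 3), (902, 3), (902, 3), (902, 3) ✓
C=S66: 5 rows → {A,B} = (900, 3), (900, 3), (900, 3), (900, 3), (900, 3) ✓
Every C value is associated with a single {A, B} value, so C -> {A, B} holds.

Yes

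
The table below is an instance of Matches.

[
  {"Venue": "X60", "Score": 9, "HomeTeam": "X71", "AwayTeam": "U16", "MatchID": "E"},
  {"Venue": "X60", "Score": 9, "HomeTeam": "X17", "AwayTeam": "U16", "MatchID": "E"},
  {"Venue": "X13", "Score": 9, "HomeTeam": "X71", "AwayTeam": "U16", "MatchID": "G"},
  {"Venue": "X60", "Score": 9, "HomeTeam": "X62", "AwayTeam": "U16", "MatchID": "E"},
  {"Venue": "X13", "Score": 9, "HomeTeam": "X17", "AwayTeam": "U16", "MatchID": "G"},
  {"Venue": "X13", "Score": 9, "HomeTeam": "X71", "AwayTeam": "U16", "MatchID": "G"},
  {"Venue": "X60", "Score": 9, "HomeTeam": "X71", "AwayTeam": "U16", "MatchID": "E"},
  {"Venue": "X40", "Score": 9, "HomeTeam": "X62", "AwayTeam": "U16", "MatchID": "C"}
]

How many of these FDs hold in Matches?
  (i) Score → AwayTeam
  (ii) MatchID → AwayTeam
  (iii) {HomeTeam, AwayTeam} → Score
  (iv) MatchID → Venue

4

(i) Score → AwayTeam: every LHS value maps to a single RHS value — holds.
(ii) MatchID → AwayTeam: every LHS value maps to a single RHS value — holds.
(iii) {HomeTeam, AwayTeam} → Score: every LHS value maps to a single RHS value — holds.
(iv) MatchID → Venue: every LHS value maps to a single RHS value — holds.
4 of the 4 dependencies hold.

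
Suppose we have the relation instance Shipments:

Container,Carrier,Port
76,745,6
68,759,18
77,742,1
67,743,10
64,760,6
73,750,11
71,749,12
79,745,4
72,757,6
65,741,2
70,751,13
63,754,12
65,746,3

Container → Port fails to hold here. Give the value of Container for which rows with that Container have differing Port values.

Container=76: 1 row → Port = 6 ✓
Container=68: 1 row → Port = 18 ✓
Container=77: 1 row → Port = 1 ✓
Container=67: 1 row → Port = 10 ✓
Container=64: 1 row → Port = 6 ✓
Container=73: 1 row → Port = 11 ✓
Container=71: 1 row → Port = 12 ✓
Container=79: 1 row → Port = 4 ✓
Container=72: 1 row → Port = 6 ✓
Container=65: 2 rows → Port takes values {2, 3} — violation
Container=70: 1 row → Port = 13 ✓
Container=63: 1 row → Port = 12 ✓
The only Container value with inconsistent Port is Container=65.

65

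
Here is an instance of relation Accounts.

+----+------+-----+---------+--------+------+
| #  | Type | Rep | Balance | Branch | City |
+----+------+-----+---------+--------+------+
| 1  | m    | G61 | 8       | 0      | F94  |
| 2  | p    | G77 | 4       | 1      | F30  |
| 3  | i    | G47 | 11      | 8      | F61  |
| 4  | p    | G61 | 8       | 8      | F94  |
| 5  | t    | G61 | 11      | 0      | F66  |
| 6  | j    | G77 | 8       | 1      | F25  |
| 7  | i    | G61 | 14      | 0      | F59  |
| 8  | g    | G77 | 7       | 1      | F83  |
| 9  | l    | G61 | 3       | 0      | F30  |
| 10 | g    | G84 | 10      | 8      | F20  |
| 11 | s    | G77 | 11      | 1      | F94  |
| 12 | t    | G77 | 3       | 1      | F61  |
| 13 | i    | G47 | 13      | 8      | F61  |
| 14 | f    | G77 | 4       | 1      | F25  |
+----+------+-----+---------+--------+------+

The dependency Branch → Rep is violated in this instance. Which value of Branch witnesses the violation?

Branch=0: rows 1, 5, 7, 9 → Rep = G61, G61, G61, G61 ✓
Branch=1: rows 2, 6, 8, 11, 12, 14 → Rep = G77, G77, G77, G77, G77, G77 ✓
Branch=8: rows 3, 4, 10, 13 → Rep takes values {G47, G61, G84} — violation
The only Branch value with inconsistent Rep is Branch=8.

8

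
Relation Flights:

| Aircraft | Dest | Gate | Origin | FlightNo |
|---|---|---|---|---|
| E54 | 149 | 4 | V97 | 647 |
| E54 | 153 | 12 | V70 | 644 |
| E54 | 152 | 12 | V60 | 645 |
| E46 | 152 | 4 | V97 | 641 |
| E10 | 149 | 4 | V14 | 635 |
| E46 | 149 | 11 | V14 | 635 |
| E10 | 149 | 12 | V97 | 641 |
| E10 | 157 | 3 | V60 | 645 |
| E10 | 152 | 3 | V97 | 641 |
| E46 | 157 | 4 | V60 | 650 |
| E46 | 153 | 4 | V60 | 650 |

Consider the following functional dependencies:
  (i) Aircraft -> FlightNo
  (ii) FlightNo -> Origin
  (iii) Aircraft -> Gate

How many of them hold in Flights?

(i) Aircraft -> FlightNo: Aircraft=E54: 3 rows → FlightNo takes values {647, 644, 645} — violation; Aircraft=E46: 4 rows → FlightNo takes values {641, 635, 650} — violation; Aircraft=E10: 4 rows → FlightNo takes values {635, 641, 645} — violation — fails.
(ii) FlightNo -> Origin: every LHS value maps to a single RHS value — holds.
(iii) Aircraft -> Gate: Aircraft=E54: 3 rows → Gate takes values {4, 12} — violation; Aircraft=E46: 4 rows → Gate takes values {4, 11} — violation; Aircraft=E10: 4 rows → Gate takes values {4, 12, 3} — violation — fails.
1 of the 3 dependencies holds.

1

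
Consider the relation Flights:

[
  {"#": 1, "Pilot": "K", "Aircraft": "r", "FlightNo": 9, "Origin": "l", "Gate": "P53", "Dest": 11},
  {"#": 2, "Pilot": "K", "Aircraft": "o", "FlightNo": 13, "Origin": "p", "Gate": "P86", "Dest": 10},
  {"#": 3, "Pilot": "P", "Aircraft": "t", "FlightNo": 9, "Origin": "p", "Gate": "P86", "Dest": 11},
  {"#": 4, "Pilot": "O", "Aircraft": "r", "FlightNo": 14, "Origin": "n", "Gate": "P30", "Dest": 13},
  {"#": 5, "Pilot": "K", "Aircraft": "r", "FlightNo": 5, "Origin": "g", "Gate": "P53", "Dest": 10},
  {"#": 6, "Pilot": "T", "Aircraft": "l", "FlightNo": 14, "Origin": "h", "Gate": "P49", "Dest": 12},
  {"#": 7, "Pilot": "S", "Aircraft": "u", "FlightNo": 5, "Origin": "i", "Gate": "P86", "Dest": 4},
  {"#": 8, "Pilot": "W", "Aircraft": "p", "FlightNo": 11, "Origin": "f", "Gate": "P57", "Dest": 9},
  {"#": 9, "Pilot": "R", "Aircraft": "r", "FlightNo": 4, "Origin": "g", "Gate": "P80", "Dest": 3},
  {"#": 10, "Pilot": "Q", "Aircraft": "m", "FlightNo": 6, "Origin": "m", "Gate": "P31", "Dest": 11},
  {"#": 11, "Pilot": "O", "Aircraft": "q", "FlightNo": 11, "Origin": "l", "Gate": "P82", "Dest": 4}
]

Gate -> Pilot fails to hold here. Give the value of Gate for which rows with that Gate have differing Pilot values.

Gate=P53: rows 1, 5 → Pilot = K, K ✓
Gate=P86: rows 2, 3, 7 → Pilot takes values {K, P, S} — violation
Gate=P30: row 4 → Pilot = O ✓
Gate=P49: row 6 → Pilot = T ✓
Gate=P57: row 8 → Pilot = W ✓
Gate=P80: row 9 → Pilot = R ✓
Gate=P31: row 10 → Pilot = Q ✓
Gate=P82: row 11 → Pilot = O ✓
The only Gate value with inconsistent Pilot is Gate=P86.

P86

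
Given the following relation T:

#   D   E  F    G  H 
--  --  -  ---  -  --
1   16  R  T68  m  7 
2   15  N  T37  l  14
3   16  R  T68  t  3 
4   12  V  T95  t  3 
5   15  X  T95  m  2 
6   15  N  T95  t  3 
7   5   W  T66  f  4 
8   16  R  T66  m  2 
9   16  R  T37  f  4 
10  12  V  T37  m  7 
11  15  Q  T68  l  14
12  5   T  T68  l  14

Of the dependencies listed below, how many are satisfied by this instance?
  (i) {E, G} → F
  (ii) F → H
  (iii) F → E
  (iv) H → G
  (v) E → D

2

(i) {E, G} → F: (E=R, G=m): rows 1, 8 → F takes values {T68, T66} — violation — fails.
(ii) F → H: F=T68: rows 1, 3, 11, 12 → H takes values {7, 3, 14} — violation; F=T37: rows 2, 9, 10 → H takes values {14, 4, 7} — violation; F=T95: rows 4, 5, 6 → H takes values {3, 2} — violation; F=T66: rows 7, 8 → H takes values {4, 2} — violation — fails.
(iii) F → E: F=T68: rows 1, 3, 11, 12 → E takes values {R, Q, T} — violation; F=T37: rows 2, 9, 10 → E takes values {N, R, V} — violation; F=T95: rows 4, 5, 6 → E takes values {V, X, N} — violation; F=T66: rows 7, 8 → E takes values {W, R} — violation — fails.
(iv) H → G: every LHS value maps to a single RHS value — holds.
(v) E → D: every LHS value maps to a single RHS value — holds.
2 of the 5 dependencies hold.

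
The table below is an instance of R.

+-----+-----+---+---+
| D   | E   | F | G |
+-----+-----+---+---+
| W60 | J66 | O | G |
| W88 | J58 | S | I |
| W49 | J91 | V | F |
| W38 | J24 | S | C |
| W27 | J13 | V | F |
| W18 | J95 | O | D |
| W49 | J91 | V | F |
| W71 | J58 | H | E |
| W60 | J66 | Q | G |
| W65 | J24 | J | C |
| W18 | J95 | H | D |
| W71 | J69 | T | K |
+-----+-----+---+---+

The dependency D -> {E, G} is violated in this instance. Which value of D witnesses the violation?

W71

D=W60: 2 rows → {E,G} = (J66, G), (J66, G) ✓
D=W88: 1 row → {E,G} = (J58, I) ✓
D=W49: 2 rows → {E,G} = (J91, F), (J91, F) ✓
D=W38: 1 row → {E,G} = (J24, C) ✓
D=W27: 1 row → {E,G} = (J13, F) ✓
D=W18: 2 rows → {E,G} = (J95, D), (J95, D) ✓
D=W71: 2 rows → {E,G} takes values {(J58, E), (J69, K)} — violation
D=W65: 1 row → {E,G} = (J24, C) ✓
The only D value with inconsistent RHS is D=W71.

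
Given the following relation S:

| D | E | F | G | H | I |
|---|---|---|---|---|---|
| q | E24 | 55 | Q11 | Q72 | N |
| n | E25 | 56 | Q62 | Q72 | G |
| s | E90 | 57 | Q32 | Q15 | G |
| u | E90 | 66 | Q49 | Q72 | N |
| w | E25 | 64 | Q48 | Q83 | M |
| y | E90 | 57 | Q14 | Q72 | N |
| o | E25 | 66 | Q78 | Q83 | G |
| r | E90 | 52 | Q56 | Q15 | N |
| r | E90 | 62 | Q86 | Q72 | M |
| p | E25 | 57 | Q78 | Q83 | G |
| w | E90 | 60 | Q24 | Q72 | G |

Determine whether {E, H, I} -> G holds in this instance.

(E=E24, H=Q72, I=N): 1 row → G = Q11 ✓
(E=E25, H=Q72, I=G): 1 row → G = Q62 ✓
(E=E90, H=Q15, I=G): 1 row → G = Q32 ✓
(E=E90, H=Q72, I=N): 2 rows → G takes values {Q49, Q14} — violation
(E=E25, H=Q83, I=M): 1 row → G = Q48 ✓
(E=E25, H=Q83, I=G): 2 rows → G = Q78, Q78 ✓
(E=E90, H=Q15, I=N): 1 row → G = Q56 ✓
(E=E90, H=Q72, I=M): 1 row → G = Q86 ✓
(E=E90, H=Q72, I=G): 1 row → G = Q24 ✓
Two rows agree on {E, H, I} but differ on G, so {E, H, I} -> G does not hold.

No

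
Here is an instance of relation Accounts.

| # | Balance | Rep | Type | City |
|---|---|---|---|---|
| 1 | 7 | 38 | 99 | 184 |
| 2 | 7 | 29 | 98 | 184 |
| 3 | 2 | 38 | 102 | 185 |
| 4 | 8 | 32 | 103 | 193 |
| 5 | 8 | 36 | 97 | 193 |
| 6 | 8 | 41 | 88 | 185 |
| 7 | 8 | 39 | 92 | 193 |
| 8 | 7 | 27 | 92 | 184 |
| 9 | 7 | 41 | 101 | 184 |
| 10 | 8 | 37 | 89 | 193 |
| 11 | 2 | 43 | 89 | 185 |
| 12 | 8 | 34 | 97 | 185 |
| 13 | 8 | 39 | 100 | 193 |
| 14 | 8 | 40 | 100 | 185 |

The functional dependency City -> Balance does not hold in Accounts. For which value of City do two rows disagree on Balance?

185

City=184: rows 1, 2, 8, 9 → Balance = 7, 7, 7, 7 ✓
City=185: rows 3, 6, 11, 12, 14 → Balance takes values {2, 8} — violation
City=193: rows 4, 5, 7, 10, 13 → Balance = 8, 8, 8, 8, 8 ✓
The only City value with inconsistent Balance is City=185.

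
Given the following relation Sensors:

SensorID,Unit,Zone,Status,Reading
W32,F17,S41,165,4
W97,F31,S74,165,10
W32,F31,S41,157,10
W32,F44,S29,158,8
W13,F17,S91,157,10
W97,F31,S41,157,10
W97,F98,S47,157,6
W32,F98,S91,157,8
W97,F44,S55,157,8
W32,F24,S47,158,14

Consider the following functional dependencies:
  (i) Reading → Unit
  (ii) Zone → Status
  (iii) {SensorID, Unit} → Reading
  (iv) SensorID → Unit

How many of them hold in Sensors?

1

(i) Reading → Unit: Reading=10: 4 rows → Unit takes values {F31, F17} — violation; Reading=8: 3 rows → Unit takes values {F44, F98} — violation — fails.
(ii) Zone → Status: Zone=S41: 3 rows → Status takes values {165, 157} — violation; Zone=S47: 2 rows → Status takes values {157, 158} — violation — fails.
(iii) {SensorID, Unit} → Reading: every LHS value maps to a single RHS value — holds.
(iv) SensorID → Unit: SensorID=W32: 5 rows → Unit takes values {F17, F31, F44, F98, F24} — violation; SensorID=W97: 4 rows → Unit takes values {F31, F98, F44} — violation — fails.
1 of the 4 dependencies holds.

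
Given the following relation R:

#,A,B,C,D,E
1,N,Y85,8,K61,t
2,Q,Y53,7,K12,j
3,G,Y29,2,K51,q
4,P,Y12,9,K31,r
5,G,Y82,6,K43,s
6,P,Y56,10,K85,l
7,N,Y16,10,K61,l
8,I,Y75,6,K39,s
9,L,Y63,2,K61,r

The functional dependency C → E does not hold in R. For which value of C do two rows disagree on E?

2

C=8: row 1 → E = t ✓
C=7: row 2 → E = j ✓
C=2: rows 3, 9 → E takes values {q, r} — violation
C=9: row 4 → E = r ✓
C=6: rows 5, 8 → E = s, s ✓
C=10: rows 6, 7 → E = l, l ✓
The only C value with inconsistent E is C=2.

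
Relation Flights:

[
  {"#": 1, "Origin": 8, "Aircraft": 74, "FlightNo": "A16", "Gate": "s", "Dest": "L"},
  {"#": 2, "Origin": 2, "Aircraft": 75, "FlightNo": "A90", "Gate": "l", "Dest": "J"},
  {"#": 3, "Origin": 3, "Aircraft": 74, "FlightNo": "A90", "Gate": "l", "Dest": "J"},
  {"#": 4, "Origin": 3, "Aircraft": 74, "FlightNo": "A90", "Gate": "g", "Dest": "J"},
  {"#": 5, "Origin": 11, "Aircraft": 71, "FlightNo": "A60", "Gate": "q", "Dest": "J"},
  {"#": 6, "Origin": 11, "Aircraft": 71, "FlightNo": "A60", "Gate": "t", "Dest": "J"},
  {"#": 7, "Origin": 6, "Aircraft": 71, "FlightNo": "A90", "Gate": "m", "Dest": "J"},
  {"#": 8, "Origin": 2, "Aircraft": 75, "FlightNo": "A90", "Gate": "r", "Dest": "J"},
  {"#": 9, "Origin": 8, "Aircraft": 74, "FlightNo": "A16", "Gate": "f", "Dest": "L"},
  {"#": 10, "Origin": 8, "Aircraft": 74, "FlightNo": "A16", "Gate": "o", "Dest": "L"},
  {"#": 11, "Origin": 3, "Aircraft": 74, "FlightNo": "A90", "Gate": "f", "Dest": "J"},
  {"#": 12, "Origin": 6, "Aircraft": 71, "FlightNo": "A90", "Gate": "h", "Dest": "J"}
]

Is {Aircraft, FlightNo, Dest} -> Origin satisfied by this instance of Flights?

(Aircraft=74, FlightNo=A16, Dest=L): rows 1, 9, 10 → Origin = 8, 8, 8 ✓
(Aircraft=75, FlightNo=A90, Dest=J): rows 2, 8 → Origin = 2, 2 ✓
(Aircraft=74, FlightNo=A90, Dest=J): rows 3, 4, 11 → Origin = 3, 3, 3 ✓
(Aircraft=71, FlightNo=A60, Dest=J): rows 5, 6 → Origin = 11, 11 ✓
(Aircraft=71, FlightNo=A90, Dest=J): rows 7, 12 → Origin = 6, 6 ✓
Every {Aircraft, FlightNo, Dest} value is associated with a single Origin value, so {Aircraft, FlightNo, Dest} -> Origin holds.

Yes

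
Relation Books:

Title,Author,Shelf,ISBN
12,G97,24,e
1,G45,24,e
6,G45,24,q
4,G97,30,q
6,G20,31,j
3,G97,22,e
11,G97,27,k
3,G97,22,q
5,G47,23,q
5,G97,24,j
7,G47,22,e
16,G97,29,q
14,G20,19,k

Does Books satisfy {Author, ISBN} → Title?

No

(Author=G97, ISBN=e): 2 rows → Title takes values {12, 3} — violation
(Author=G45, ISBN=e): 1 row → Title = 1 ✓
(Author=G45, ISBN=q): 1 row → Title = 6 ✓
(Author=G97, ISBN=q): 3 rows → Title takes values {4, 3, 16} — violation
(Author=G20, ISBN=j): 1 row → Title = 6 ✓
(Author=G97, ISBN=k): 1 row → Title = 11 ✓
(Author=G47, ISBN=q): 1 row → Title = 5 ✓
(Author=G97, ISBN=j): 1 row → Title = 5 ✓
(Author=G47, ISBN=e): 1 row → Title = 7 ✓
(Author=G20, ISBN=k): 1 row → Title = 14 ✓
Two rows agree on {Author, ISBN} but differ on Title, so {Author, ISBN} → Title does not hold.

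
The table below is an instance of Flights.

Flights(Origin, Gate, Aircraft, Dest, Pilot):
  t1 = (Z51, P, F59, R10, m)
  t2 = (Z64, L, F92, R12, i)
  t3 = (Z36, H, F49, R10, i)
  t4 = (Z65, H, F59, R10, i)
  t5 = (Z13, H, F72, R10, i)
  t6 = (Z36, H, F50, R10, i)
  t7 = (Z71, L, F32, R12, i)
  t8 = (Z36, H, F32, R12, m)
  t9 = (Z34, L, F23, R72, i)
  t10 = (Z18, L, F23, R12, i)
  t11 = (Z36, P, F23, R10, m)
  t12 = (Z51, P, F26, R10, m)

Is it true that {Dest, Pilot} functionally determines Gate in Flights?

Yes

(Dest=R10, Pilot=m): rows 1, 11, 12 → Gate = P, P, P ✓
(Dest=R12, Pilot=i): rows 2, 7, 10 → Gate = L, L, L ✓
(Dest=R10, Pilot=i): rows 3, 4, 5, 6 → Gate = H, H, H, H ✓
(Dest=R12, Pilot=m): row 8 → Gate = H ✓
(Dest=R72, Pilot=i): row 9 → Gate = L ✓
Every {Dest, Pilot} value is associated with a single Gate value, so {Dest, Pilot} -> Gate holds.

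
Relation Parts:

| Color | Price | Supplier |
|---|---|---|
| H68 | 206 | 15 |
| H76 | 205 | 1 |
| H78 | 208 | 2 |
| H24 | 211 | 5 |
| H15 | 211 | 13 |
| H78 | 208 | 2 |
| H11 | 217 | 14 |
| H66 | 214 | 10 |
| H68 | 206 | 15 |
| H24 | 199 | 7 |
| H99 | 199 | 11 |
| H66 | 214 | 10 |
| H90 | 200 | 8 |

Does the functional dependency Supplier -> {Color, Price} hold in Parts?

Yes

Supplier=15: 2 rows → {Color,Price} = (H68, 206), (H68, 206) ✓
Supplier=1: 1 row → {Color,Price} = (H76, 205) ✓
Supplier=2: 2 rows → {Color,Price} = (H78, 208), (H78, 208) ✓
Supplier=5: 1 row → {Color,Price} = (H24, 211) ✓
Supplier=13: 1 row → {Color,Price} = (H15, 211) ✓
Supplier=14: 1 row → {Color,Price} = (H11, 217) ✓
Supplier=10: 2 rows → {Color,Price} = (H66, 214), (H66, 214) ✓
Supplier=7: 1 row → {Color,Price} = (H24, 199) ✓
Supplier=11: 1 row → {Color,Price} = (H99, 199) ✓
Supplier=8: 1 row → {Color,Price} = (H90, 200) ✓
Every Supplier value is associated with a single {Color, Price} value, so Supplier -> {Color, Price} holds.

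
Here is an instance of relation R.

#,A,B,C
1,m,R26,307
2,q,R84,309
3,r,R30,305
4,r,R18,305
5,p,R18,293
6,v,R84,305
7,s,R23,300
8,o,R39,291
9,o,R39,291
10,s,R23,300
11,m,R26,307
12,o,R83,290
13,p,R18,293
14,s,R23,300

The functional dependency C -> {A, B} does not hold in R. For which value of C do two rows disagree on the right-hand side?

C=307: rows 1, 11 → {A,B} = (m, R26), (m, R26) ✓
C=309: row 2 → {A,B} = (q, R84) ✓
C=305: rows 3, 4, 6 → {A,B} takes values {(r, R30), (r, R18), (v, R84)} — violation
C=293: rows 5, 13 → {A,B} = (p, R18), (p, R18) ✓
C=300: rows 7, 10, 14 → {A,B} = (s, R23), (s, R23), (s, R23) ✓
C=291: rows 8, 9 → {A,B} = (o, R39), (o, R39) ✓
C=290: row 12 → {A,B} = (o, R83) ✓
The only C value with inconsistent RHS is C=305.

305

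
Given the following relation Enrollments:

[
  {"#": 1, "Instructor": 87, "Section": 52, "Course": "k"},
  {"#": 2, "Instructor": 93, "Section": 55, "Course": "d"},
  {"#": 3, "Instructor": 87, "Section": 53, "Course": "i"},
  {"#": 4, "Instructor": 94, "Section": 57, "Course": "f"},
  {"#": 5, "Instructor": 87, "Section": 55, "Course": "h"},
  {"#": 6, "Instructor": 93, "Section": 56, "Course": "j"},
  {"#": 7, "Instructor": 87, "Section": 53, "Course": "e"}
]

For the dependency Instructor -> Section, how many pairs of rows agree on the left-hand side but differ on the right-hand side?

Instructor=87: violating pairs (1,3), (1,5), (1,7), (3,5), (5,7) — 5 pairs.
Instructor=93: violating pairs (2,6) — 1 pair.

6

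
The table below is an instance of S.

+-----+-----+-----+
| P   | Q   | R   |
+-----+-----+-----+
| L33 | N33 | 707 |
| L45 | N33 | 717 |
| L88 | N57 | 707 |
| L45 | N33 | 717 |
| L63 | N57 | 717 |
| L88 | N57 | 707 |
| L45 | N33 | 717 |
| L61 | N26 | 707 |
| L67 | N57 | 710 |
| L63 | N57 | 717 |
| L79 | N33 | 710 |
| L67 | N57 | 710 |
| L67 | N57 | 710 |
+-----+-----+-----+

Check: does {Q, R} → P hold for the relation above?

Yes

(Q=N33, R=707): 1 row → P = L33 ✓
(Q=N33, R=717): 3 rows → P = L45, L45, L45 ✓
(Q=N57, R=707): 2 rows → P = L88, L88 ✓
(Q=N57, R=717): 2 rows → P = L63, L63 ✓
(Q=N26, R=707): 1 row → P = L61 ✓
(Q=N57, R=710): 3 rows → P = L67, L67, L67 ✓
(Q=N33, R=710): 1 row → P = L79 ✓
Every {Q, R} value is associated with a single P value, so {Q, R} → P holds.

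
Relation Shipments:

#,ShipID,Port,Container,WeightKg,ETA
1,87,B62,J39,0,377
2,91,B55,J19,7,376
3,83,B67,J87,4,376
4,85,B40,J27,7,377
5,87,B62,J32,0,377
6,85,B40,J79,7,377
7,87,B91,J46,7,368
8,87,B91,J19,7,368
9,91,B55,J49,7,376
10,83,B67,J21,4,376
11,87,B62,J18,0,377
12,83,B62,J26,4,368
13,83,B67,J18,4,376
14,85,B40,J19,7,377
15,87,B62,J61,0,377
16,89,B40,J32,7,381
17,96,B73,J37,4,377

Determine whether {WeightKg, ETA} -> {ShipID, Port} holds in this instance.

(WeightKg=0, ETA=377): rows 1, 5, 11, 15 → {ShipID,Port} = (87, B62), (87, B62), (87, B62), (87, B62) ✓
(WeightKg=7, ETA=376): rows 2, 9 → {ShipID,Port} = (91, B55), (91, B55) ✓
(WeightKg=4, ETA=376): rows 3, 10, 13 → {ShipID,Port} = (83, B67), (83, B67), (83, B67) ✓
(WeightKg=7, ETA=377): rows 4, 6, 14 → {ShipID,Port} = (85, B40), (85, B40), (85, B40) ✓
(WeightKg=7, ETA=368): rows 7, 8 → {ShipID,Port} = (87, B91), (87, B91) ✓
(WeightKg=4, ETA=368): row 12 → {ShipID,Port} = (83, B62) ✓
(WeightKg=7, ETA=381): row 16 → {ShipID,Port} = (89, B40) ✓
(WeightKg=4, ETA=377): row 17 → {ShipID,Port} = (96, B73) ✓
Every {WeightKg, ETA} value is associated with a single {ShipID, Port} value, so {WeightKg, ETA} -> {ShipID, Port} holds.

Yes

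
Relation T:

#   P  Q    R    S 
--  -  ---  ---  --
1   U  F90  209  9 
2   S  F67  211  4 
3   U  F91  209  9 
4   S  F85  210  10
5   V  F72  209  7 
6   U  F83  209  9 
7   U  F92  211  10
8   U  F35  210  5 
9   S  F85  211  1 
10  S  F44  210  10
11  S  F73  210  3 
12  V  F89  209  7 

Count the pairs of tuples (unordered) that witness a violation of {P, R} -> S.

3

(P=U, R=209): all 3 rows agree on S — 0 pairs.
(P=S, R=211): violating pairs (2,9) — 1 pair.
(P=S, R=210): violating pairs (4,11), (10,11) — 2 pairs.
(P=V, R=209): all 2 rows agree on S — 0 pairs.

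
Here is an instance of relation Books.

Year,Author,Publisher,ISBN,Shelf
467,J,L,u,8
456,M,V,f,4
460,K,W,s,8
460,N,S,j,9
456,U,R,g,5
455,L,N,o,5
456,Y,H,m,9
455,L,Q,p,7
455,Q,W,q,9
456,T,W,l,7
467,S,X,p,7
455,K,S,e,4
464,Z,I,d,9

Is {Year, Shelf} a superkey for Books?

All 13 rows have distinct {Year, Shelf} values, so {Year, Shelf} → (all attributes) holds and {Year, Shelf} is a superkey.

Yes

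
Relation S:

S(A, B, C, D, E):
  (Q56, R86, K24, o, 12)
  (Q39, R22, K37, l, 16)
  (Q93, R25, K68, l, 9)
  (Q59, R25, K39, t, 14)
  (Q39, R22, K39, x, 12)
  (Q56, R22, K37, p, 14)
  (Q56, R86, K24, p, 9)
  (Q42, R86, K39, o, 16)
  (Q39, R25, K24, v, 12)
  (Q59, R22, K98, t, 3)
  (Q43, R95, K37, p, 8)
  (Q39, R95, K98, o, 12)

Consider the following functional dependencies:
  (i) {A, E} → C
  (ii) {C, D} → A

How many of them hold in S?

(i) {A, E} → C: (A=Q39, E=12): 3 rows → C takes values {K39, K24, K98} — violation — fails.
(ii) {C, D} → A: (C=K37, D=p): 2 rows → A takes values {Q56, Q43} — violation — fails.
None of the 2 dependencies hold.

0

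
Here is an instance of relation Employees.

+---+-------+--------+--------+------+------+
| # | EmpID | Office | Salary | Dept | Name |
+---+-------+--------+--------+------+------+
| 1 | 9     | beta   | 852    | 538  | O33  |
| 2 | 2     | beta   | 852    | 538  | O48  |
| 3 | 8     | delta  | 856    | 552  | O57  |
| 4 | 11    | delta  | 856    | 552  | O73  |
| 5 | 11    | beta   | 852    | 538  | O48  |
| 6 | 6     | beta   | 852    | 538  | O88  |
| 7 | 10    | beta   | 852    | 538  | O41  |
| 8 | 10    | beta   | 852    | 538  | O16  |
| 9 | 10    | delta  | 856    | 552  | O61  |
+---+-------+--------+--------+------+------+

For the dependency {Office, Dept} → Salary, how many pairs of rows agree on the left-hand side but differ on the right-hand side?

0

(Office=beta, Dept=538): all 6 rows agree on Salary — 0 pairs.
(Office=delta, Dept=552): all 3 rows agree on Salary — 0 pairs.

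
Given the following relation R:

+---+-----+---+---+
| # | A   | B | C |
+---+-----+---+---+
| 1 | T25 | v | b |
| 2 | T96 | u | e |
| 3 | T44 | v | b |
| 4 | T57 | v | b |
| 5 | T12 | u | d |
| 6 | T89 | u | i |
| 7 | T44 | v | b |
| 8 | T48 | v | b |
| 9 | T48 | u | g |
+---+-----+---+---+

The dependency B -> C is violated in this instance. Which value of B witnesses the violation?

B=v: rows 1, 3, 4, 7, 8 → C = b, b, b, b, b ✓
B=u: rows 2, 5, 6, 9 → C takes values {e, d, i, g} — violation
The only B value with inconsistent C is B=u.

u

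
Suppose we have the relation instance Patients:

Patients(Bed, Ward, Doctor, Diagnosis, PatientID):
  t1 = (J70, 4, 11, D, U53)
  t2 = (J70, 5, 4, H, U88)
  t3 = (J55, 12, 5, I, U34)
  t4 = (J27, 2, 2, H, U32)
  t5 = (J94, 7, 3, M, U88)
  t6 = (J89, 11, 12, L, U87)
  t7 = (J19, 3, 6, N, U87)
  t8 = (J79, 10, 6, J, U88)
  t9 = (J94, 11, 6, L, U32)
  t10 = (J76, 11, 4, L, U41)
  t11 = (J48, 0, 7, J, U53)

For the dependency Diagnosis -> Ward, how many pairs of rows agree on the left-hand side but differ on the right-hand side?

Diagnosis=H: violating pairs (2,4) — 1 pair.
Diagnosis=L: all 3 rows agree on Ward — 0 pairs.
Diagnosis=J: violating pairs (8,11) — 1 pair.

2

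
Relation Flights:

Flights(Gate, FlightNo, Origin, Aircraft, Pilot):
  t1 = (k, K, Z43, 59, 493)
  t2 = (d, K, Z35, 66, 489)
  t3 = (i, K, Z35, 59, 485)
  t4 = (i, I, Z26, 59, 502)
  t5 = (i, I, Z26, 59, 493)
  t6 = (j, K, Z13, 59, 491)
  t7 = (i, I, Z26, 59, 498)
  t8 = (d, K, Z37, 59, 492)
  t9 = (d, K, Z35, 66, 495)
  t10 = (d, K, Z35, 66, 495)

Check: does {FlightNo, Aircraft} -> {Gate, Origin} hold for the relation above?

(FlightNo=K, Aircraft=59): rows 1, 3, 6, 8 → {Gate,Origin} takes values {(k, Z43), (i, Z35), (j, Z13), (d, Z37)} — violation
(FlightNo=K, Aircraft=66): rows 2, 9, 10 → {Gate,Origin} = (d, Z35), (d, Z35), (d, Z35) ✓
(FlightNo=I, Aircraft=59): rows 4, 5, 7 → {Gate,Origin} = (i, Z26), (i, Z26), (i, Z26) ✓
Two rows agree on {FlightNo, Aircraft} but differ on {Gate, Origin}, so {FlightNo, Aircraft} -> {Gate, Origin} does not hold.

No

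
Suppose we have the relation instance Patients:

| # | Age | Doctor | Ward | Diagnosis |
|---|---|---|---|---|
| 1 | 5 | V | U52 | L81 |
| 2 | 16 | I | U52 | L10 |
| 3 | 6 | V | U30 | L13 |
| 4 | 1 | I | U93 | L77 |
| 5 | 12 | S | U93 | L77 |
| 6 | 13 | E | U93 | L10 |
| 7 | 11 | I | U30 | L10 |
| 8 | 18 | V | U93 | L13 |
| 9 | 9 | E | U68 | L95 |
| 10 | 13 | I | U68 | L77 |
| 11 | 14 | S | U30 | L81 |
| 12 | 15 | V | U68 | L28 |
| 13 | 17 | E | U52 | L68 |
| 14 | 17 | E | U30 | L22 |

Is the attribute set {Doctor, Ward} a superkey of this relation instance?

Yes

All 14 rows have distinct {Doctor, Ward} values, so {Doctor, Ward} → (all attributes) holds and {Doctor, Ward} is a superkey.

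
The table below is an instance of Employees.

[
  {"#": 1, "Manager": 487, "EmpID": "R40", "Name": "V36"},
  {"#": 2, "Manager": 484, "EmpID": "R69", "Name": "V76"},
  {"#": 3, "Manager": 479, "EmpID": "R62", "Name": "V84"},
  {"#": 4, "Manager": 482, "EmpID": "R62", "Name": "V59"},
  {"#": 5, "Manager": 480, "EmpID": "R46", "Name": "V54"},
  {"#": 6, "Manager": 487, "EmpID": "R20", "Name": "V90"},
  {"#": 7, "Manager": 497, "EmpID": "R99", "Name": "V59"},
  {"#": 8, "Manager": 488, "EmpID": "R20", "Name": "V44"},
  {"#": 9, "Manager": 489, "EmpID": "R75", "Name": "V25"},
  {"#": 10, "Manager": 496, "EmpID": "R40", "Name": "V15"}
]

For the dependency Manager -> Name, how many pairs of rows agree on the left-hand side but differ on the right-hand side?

1

Manager=487: violating pairs (1,6) — 1 pair.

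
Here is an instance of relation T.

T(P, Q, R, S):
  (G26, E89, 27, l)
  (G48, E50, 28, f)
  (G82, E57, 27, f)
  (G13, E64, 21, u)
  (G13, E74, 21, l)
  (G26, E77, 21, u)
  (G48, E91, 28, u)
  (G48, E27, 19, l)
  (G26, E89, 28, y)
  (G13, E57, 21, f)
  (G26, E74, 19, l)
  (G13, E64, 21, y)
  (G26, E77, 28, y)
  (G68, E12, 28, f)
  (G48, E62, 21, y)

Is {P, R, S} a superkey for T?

No

Two distinct rows share (P=G26, R=28, S=y), so {P, R, S} does not determine every attribute — not a superkey.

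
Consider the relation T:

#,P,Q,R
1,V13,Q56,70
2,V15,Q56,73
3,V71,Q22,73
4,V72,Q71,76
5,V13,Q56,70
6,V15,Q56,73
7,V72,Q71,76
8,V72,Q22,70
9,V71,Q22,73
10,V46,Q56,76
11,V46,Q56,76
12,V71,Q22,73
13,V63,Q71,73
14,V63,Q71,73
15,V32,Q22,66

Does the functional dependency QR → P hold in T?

(Q=Q56, R=70): rows 1, 5 → P = V13, V13 ✓
(Q=Q56, R=73): rows 2, 6 → P = V15, V15 ✓
(Q=Q22, R=73): rows 3, 9, 12 → P = V71, V71, V71 ✓
(Q=Q71, R=76): rows 4, 7 → P = V72, V72 ✓
(Q=Q22, R=70): row 8 → P = V72 ✓
(Q=Q56, R=76): rows 10, 11 → P = V46, V46 ✓
(Q=Q71, R=73): rows 13, 14 → P = V63, V63 ✓
(Q=Q22, R=66): row 15 → P = V32 ✓
Every QR value is associated with a single P value, so QR → P holds.

Yes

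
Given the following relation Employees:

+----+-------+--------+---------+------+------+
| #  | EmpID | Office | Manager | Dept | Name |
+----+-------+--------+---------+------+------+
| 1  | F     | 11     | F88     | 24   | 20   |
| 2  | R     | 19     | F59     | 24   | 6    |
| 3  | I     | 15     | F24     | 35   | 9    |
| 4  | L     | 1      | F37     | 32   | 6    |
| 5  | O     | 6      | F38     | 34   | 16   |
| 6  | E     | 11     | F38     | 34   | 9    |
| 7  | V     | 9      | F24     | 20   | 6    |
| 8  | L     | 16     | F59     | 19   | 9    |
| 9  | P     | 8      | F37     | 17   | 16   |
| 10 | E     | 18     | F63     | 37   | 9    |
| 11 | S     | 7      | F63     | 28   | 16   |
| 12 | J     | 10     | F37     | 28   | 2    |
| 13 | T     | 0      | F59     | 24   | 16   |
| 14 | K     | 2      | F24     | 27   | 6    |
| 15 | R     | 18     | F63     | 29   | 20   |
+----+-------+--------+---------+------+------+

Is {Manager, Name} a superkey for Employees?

No

Rows 7 and 14 have the same {Manager, Name} value (Manager=F24, Name=6) but are distinct tuples, so {Manager, Name} does not determine every attribute — not a superkey.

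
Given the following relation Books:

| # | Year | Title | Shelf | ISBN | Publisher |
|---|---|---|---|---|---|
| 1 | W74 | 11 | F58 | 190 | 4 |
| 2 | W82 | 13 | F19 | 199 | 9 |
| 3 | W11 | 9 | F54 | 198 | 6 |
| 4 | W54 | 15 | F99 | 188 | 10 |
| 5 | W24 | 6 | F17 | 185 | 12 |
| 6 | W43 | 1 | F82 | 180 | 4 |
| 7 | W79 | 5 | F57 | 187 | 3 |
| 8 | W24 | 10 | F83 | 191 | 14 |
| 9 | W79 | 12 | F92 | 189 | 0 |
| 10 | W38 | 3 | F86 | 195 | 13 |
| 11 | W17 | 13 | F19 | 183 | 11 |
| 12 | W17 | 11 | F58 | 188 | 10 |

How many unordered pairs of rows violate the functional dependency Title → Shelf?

Title=11: all 2 rows agree on Shelf — 0 pairs.
Title=13: all 2 rows agree on Shelf — 0 pairs.

0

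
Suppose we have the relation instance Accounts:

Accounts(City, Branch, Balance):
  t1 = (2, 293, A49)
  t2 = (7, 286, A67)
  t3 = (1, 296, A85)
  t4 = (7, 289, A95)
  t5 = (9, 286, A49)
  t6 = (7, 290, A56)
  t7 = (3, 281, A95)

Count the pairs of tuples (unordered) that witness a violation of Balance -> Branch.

2

Balance=A49: violating pairs (1,5) — 1 pair.
Balance=A95: violating pairs (4,7) — 1 pair.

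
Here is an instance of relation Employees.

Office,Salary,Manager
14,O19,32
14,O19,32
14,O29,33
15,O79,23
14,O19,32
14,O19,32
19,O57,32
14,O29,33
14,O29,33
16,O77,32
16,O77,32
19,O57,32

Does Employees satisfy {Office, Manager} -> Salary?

Yes

(Office=14, Manager=32): 4 rows → Salary = O19, O19, O19, O19 ✓
(Office=14, Manager=33): 3 rows → Salary = O29, O29, O29 ✓
(Office=15, Manager=23): 1 row → Salary = O79 ✓
(Office=19, Manager=32): 2 rows → Salary = O57, O57 ✓
(Office=16, Manager=32): 2 rows → Salary = O77, O77 ✓
Every {Office, Manager} value is associated with a single Salary value, so {Office, Manager} -> Salary holds.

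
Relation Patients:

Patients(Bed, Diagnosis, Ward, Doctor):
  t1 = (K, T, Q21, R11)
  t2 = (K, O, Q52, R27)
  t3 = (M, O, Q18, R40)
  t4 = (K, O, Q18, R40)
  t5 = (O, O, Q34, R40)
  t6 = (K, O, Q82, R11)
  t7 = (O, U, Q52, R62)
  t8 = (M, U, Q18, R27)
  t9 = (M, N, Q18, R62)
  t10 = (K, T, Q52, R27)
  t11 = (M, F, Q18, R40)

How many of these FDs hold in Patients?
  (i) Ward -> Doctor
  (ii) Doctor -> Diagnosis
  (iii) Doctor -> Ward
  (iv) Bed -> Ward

0

(i) Ward -> Doctor: Ward=Q52: rows 2, 7, 10 → Doctor takes values {R27, R62} — violation; Ward=Q18: rows 3, 4, 8, 9, 11 → Doctor takes values {R40, R27, R62} — violation — fails.
(ii) Doctor -> Diagnosis: Doctor=R11: rows 1, 6 → Diagnosis takes values {T, O} — violation; Doctor=R27: rows 2, 8, 10 → Diagnosis takes values {O, U, T} — violation; Doctor=R40: rows 3, 4, 5, 11 → Diagnosis takes values {O, F} — violation; Doctor=R62: rows 7, 9 → Diagnosis takes values {U, N} — violation — fails.
(iii) Doctor -> Ward: Doctor=R11: rows 1, 6 → Ward takes values {Q21, Q82} — violation; Doctor=R27: rows 2, 8, 10 → Ward takes values {Q52, Q18} — violation; Doctor=R40: rows 3, 4, 5, 11 → Ward takes values {Q18, Q34} — violation; Doctor=R62: rows 7, 9 → Ward takes values {Q52, Q18} — violation — fails.
(iv) Bed -> Ward: Bed=K: rows 1, 2, 4, 6, 10 → Ward takes values {Q21, Q52, Q18, Q82} — violation; Bed=O: rows 5, 7 → Ward takes values {Q34, Q52} — violation — fails.
None of the 4 dependencies hold.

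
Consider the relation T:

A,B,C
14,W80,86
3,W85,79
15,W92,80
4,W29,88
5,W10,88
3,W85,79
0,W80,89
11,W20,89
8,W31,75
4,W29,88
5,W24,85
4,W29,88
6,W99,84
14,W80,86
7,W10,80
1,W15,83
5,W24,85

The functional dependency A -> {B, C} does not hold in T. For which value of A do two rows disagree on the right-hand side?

5

A=14: 2 rows → {B,C} = (W80, 86), (W80, 86) ✓
A=3: 2 rows → {B,C} = (W85, 79), (W85, 79) ✓
A=15: 1 row → {B,C} = (W92, 80) ✓
A=4: 3 rows → {B,C} = (W29, 88), (W29, 88), (W29, 88) ✓
A=5: 3 rows → {B,C} takes values {(W10, 88), (W24, 85)} — violation
A=0: 1 row → {B,C} = (W80, 89) ✓
A=11: 1 row → {B,C} = (W20, 89) ✓
A=8: 1 row → {B,C} = (W31, 75) ✓
A=6: 1 row → {B,C} = (W99, 84) ✓
A=7: 1 row → {B,C} = (W10, 80) ✓
A=1: 1 row → {B,C} = (W15, 83) ✓
The only A value with inconsistent RHS is A=5.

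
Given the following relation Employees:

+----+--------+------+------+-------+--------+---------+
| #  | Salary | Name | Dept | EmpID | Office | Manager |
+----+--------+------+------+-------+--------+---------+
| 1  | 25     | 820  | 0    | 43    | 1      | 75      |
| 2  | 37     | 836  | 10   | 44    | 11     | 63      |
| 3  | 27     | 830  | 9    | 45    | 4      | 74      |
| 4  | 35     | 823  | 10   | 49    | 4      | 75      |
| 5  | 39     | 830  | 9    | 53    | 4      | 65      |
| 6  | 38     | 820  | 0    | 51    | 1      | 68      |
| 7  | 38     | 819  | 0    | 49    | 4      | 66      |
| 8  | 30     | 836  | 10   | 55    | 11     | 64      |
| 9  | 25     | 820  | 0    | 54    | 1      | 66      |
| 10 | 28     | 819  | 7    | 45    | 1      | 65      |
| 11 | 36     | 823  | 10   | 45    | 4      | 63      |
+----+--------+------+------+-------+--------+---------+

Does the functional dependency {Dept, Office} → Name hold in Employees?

Yes

(Dept=0, Office=1): rows 1, 6, 9 → Name = 820, 820, 820 ✓
(Dept=10, Office=11): rows 2, 8 → Name = 836, 836 ✓
(Dept=9, Office=4): rows 3, 5 → Name = 830, 830 ✓
(Dept=10, Office=4): rows 4, 11 → Name = 823, 823 ✓
(Dept=0, Office=4): row 7 → Name = 819 ✓
(Dept=7, Office=1): row 10 → Name = 819 ✓
Every {Dept, Office} value is associated with a single Name value, so {Dept, Office} → Name holds.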